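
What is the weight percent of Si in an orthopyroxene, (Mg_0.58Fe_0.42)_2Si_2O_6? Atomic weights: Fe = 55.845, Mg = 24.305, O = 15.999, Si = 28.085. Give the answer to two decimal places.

24.72 weight percent

Formula mass = 1.16×24.305 + 0.84×55.845 + 2×28.085 + 6×15.999 = 227.268 g/mol, of which 56.170 g is Si.
So Si makes up 56.170/227.268 = 0.2472 of the mass, i.e. 24.72%.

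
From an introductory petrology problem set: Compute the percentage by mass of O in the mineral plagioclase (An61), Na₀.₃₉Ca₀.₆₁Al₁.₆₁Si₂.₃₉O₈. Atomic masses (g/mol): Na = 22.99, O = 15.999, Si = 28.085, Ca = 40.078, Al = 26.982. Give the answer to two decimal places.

47.06 wt%

Formula mass = 0.39*22.99 + 0.61*40.078 + 1.61*26.982 + 2.39*28.085 + 8*15.999 = 271.970 g/mol, of which 127.992 g is O.
So O makes up 127.992/271.970 = 0.4706 of the mass, i.e. 47.06%.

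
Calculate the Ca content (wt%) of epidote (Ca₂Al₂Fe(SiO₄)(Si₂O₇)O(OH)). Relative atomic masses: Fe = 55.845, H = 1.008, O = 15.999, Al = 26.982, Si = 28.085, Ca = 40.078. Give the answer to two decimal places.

Formula mass = 2·40.078 + 2·26.982 + 1·55.845 + 3·28.085 + 13·15.999 + 1·1.008 = 483.215 g/mol, of which 80.156 g is Ca.
So Ca makes up 80.156/483.215 = 0.1659 of the mass, i.e. 16.59%.

16.59 wt%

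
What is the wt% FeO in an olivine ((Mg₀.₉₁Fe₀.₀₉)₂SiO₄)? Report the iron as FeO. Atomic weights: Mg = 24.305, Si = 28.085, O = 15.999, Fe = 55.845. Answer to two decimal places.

Formula mass = 146.368 g/mol.
0.18 Fe → 0.1800 mol FeO per formula unit; M(FeO) = 71.844, so FeO mass = 12.932 g.
12.932/146.368 × 100 = 8.84 wt%.

8.84 wt%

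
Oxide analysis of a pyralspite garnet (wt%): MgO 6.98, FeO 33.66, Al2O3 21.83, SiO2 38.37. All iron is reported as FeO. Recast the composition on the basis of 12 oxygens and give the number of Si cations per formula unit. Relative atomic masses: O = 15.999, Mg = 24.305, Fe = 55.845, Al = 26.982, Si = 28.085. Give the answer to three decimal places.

2.992 Si apfu

6.98 wt% MgO ÷ 40.304 g/mol = 0.17318 mol, giving 0.17318 Mg and 0.17318 O.
33.66 wt% FeO ÷ 71.844 g/mol = 0.46852 mol, giving 0.46852 Fe and 0.46852 O.
21.83 wt% Al2O3 ÷ 101.961 g/mol = 0.21410 mol, giving 0.42820 Al and 0.64230 O.
38.37 wt% SiO2 ÷ 60.083 g/mol = 0.63862 mol, giving 0.63862 Si and 1.27724 O.
Oxygen sums to 2.56124; scaling by 12/2.56124 = 4.68523 puts the formula on 12 O.
Si: 0.63862 × 4.68523 = 2.992 atoms per formula unit.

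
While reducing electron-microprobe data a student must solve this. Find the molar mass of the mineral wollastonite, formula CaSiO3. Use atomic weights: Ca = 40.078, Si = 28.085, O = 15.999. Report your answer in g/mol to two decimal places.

116.16 g/mol

The formula mass is the sum 1·40.078 + 1·28.085 + 3·15.999.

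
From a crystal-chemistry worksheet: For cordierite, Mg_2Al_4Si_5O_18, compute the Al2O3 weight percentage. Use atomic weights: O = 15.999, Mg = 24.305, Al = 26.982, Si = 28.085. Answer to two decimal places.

Molar mass of Mg_2Al_4Si_5O_18 = 2*24.305 + 4*26.982 + 5*28.085 + 18*15.999 = 584.945 g/mol.
Each formula unit contains 4 Al, equivalent to 4/2 = 2.0000 mol Al2O3.
M(Al2O3) = 2×26.982 + 3×15.999 = 101.961 g/mol.
Mass of Al2O3 per formula unit = 2.0000 × 101.961 = 203.922 g.
Al2O3 wt% = 203.922 / 584.945 × 100 = 34.86%.

34.86 wt%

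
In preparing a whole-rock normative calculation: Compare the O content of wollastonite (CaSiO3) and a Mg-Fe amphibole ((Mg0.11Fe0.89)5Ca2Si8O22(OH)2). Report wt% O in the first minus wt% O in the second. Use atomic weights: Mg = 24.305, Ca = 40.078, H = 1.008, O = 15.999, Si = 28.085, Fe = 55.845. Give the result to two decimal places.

1.02 percentage points

M(CaSiO3) = 116.160 g/mol, so wt% O = 47.997/116.160 × 100 = 41.32%.
M((Mg0.11Fe0.89)5Ca2Si8O22(OH)2) = 952.706 g/mol, so wt% O = 383.976/952.706 × 100 = 40.30%.
41.32 − 40.30 = 1.02 pp.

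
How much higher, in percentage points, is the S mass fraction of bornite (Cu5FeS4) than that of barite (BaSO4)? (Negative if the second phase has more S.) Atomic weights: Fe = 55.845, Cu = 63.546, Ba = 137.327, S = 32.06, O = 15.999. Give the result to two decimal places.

11.82 percentage points

First mineral: 128.240 g S in 501.815 g formula = 25.56 wt% S.
Second mineral: 32.060 g S in 233.383 g formula = 13.74 wt% S.
25.56% − 13.74% gives a difference of 11.82 percentage points.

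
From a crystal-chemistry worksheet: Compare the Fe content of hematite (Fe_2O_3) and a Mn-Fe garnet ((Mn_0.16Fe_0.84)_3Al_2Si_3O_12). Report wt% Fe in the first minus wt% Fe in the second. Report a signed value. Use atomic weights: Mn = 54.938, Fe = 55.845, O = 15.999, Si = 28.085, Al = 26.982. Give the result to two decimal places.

First mineral: 111.690 g Fe in 159.687 g formula = 69.94 wt% Fe.
Second mineral: 140.729 g Fe in 497.307 g formula = 28.30 wt% Fe.
69.94% − 28.30% gives a difference of 41.64 percentage points.

41.64 percentage points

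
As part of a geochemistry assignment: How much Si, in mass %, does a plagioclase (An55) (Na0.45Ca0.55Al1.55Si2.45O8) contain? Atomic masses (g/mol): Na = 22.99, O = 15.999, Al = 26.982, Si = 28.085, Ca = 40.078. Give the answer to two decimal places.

25.39 mass %

Molar mass of Na0.45Ca0.55Al1.55Si2.45O8: 0.45×22.99 + 0.55×40.078 + 1.55×26.982 + 2.45×28.085 + 8×15.999 = 271.011 g/mol.
Mass of Si per formula unit: 2.45 × 28.085 = 68.808 g.
Weight fraction Si = 68.808 / 271.011 = 0.2539.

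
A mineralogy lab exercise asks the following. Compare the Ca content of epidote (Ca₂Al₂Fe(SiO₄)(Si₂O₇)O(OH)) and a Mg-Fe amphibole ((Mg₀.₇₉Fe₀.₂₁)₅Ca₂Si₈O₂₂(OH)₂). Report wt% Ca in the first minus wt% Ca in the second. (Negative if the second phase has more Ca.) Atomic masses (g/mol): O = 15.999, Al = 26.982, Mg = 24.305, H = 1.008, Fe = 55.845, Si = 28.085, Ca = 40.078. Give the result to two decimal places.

7.11 percentage points

Ca in Ca₂Al₂Fe(SiO₄)(Si₂O₇)O(OH): molar mass 483.215 g/mol; 2×40.078 = 80.156 g → 16.59 wt%.
Ca in (Mg₀.₇₉Fe₀.₂₁)₅Ca₂Si₈O₂₂(OH)₂: molar mass 845.470 g/mol; 2×40.078 = 80.156 g → 9.48 wt%.
Difference = 16.59 − 9.48 = 7.11 percentage points.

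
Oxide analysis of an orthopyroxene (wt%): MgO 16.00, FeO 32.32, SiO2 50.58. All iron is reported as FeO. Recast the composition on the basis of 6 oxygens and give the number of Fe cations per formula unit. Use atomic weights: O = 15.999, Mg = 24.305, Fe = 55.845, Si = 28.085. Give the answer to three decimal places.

MgO: 16.00/40.304 = 0.39698 mol → 0.39698 mol Mg, 0.39698 mol O.
FeO: 32.32/71.844 = 0.44986 mol → 0.44986 mol Fe, 0.44986 mol O.
SiO2: 50.58/60.083 = 0.84184 mol → 0.84184 mol Si, 1.68368 mol O.
Total oxygen = 2.53052 mol. Normalization factor = 6/2.53052 = 2.37105.
Fe per 6 O = 0.44986 × 2.37105 = 1.067.

1.067 Fe apfu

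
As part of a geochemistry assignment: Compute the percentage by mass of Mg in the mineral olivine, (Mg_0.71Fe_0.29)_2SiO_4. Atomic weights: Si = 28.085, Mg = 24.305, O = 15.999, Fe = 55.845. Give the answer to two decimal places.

21.71 weight percent

Molar mass of (Mg_0.71Fe_0.29)_2SiO_4: 1.42·24.305 + 0.58·55.845 + 1·28.085 + 4·15.999 = 158.984 g/mol.
Mass of Mg per formula unit: 1.42 × 24.305 = 34.513 g.
Weight fraction Mg = 34.513 / 158.984 = 0.2171.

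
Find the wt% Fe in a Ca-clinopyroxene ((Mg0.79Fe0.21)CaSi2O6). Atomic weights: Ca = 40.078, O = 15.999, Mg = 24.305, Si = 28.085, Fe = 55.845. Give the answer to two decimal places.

5.25 mass %

Formula mass = 0.79×24.305 + 0.21×55.845 + 1×40.078 + 2×28.085 + 6×15.999 = 223.170 g/mol, of which 11.727 g is Fe.
So Fe makes up 11.727/223.170 = 0.0525 of the mass, i.e. 5.25%.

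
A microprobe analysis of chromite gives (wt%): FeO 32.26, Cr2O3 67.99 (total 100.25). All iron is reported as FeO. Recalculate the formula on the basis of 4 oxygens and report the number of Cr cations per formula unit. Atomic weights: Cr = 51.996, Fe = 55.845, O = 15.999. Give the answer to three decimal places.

1.998 Cr apfu

32.26 wt% FeO ÷ 71.844 g/mol = 0.44903 mol, giving 0.44903 Fe and 0.44903 O.
67.99 wt% Cr2O3 ÷ 151.989 g/mol = 0.44734 mol, giving 0.89468 Cr and 1.34202 O.
Oxygen sums to 1.79105; scaling by 4/1.79105 = 2.23333 puts the formula on 4 O.
Cr: 0.89468 × 2.23333 = 1.998 atoms per formula unit.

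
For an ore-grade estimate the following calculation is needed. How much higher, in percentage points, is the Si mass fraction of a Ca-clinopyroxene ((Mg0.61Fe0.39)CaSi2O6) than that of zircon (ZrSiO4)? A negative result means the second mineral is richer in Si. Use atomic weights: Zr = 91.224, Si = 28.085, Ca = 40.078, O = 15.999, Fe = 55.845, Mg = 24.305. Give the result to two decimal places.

9.22 percentage points

M((Mg0.61Fe0.39)CaSi2O6) = 228.848 g/mol, so wt% Si = 56.170/228.848 × 100 = 24.54%.
M(ZrSiO4) = 183.305 g/mol, so wt% Si = 28.085/183.305 × 100 = 15.32%.
24.54 − 15.32 = 9.22 pp.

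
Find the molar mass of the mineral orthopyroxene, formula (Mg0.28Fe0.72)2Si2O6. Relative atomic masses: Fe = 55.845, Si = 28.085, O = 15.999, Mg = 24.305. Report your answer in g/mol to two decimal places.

246.19 g/mol

Mg: 0.56 × 24.305 = 13.6108
Fe: 1.44 × 55.845 = 80.4168
Si: 2 × 28.085 = 56.1700
O: 6 × 15.999 = 95.9940
Summing the contributions gives the formula mass.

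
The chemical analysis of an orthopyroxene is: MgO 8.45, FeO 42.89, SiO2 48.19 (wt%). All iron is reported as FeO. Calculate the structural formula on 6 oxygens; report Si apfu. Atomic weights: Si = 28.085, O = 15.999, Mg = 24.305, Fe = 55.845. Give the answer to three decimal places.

MgO (M=40.304): mol = 0.20966; Mg = 0.20966, O = 0.20966.
FeO (M=71.844): mol = 0.59699; Fe = 0.59699, O = 0.59699.
SiO2 (M=60.083): mol = 0.80206; Si = 0.80206, O = 1.60412.
ΣO = 2.41077; factor = 6/ΣO = 2.48883.
Si apfu = 0.80206 × 2.48883 = 1.996.

1.996 Si apfu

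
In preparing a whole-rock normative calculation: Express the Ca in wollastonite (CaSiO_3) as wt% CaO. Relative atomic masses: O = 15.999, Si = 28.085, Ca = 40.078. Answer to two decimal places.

Formula mass = 116.160 g/mol.
1 Ca → 1.0000 mol CaO per formula unit; M(CaO) = 56.077, so CaO mass = 56.077 g.
56.077/116.160 × 100 = 48.28 wt%.

48.28 wt%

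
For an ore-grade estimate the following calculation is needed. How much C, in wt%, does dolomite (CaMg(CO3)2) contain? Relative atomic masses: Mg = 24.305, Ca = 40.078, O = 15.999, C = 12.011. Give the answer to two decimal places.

Formula mass = 1·40.078 + 1·24.305 + 2·12.011 + 6·15.999 = 184.399 g/mol, of which 24.022 g is C.
So C makes up 24.022/184.399 = 0.1303 of the mass, i.e. 13.03%.

13.03 wt%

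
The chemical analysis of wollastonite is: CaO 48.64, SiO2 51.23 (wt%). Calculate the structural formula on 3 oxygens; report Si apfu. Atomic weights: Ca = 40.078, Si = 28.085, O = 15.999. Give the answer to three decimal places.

0.994 Si apfu

CaO: 48.64/56.077 = 0.86738 mol → 0.86738 mol Ca, 0.86738 mol O.
SiO2: 51.23/60.083 = 0.85265 mol → 0.85265 mol Si, 1.70530 mol O.
Total oxygen = 2.57268 mol. Normalization factor = 3/2.57268 = 1.16610.
Si per 3 O = 0.85265 × 1.16610 = 0.994.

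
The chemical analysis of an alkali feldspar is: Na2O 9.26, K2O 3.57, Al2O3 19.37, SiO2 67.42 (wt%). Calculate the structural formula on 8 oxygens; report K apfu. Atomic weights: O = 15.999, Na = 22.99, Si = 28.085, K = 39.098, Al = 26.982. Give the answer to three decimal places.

0.202 K apfu

9.26 wt% Na2O ÷ 61.979 g/mol = 0.14941 mol, giving 0.29882 Na and 0.14941 O.
3.57 wt% K2O ÷ 94.195 g/mol = 0.03790 mol, giving 0.07580 K and 0.03790 O.
19.37 wt% Al2O3 ÷ 101.961 g/mol = 0.18997 mol, giving 0.37994 Al and 0.56991 O.
67.42 wt% SiO2 ÷ 60.083 g/mol = 1.12211 mol, giving 1.12211 Si and 2.24422 O.
Oxygen sums to 3.00144; scaling by 8/3.00144 = 2.66539 puts the formula on 8 O.
K: 0.07580 × 2.66539 = 0.202 atoms per formula unit.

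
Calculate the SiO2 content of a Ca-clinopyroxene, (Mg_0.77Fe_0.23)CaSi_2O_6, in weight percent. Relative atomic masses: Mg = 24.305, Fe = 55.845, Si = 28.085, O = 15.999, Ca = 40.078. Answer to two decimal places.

Formula mass = 223.801 g/mol.
2 Si → 2.0000 mol SiO2 per formula unit; M(SiO2) = 60.083, so SiO2 mass = 120.166 g.
120.166/223.801 × 100 = 53.69 wt%.

53.69 wt%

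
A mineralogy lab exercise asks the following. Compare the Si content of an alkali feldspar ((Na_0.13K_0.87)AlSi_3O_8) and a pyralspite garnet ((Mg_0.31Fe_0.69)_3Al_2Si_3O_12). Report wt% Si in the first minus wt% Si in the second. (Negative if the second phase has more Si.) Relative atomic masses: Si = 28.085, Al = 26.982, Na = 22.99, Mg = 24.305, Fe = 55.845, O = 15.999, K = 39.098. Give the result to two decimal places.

12.51 percentage points

M((Na_0.13K_0.87)AlSi_3O_8) = 276.233 g/mol, so wt% Si = 84.255/276.233 × 100 = 30.50%.
M((Mg_0.31Fe_0.69)_3Al_2Si_3O_12) = 468.410 g/mol, so wt% Si = 84.255/468.410 × 100 = 17.99%.
30.50 − 17.99 = 12.51 pp.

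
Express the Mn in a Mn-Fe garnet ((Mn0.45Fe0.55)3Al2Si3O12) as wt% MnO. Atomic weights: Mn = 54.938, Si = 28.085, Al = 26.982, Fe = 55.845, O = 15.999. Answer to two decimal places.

Formula mass = 496.518 g/mol.
1.35 Mn → 1.3500 mol MnO per formula unit; M(MnO) = 70.937, so MnO mass = 95.765 g.
95.765/496.518 × 100 = 19.29 wt%.

19.29 wt%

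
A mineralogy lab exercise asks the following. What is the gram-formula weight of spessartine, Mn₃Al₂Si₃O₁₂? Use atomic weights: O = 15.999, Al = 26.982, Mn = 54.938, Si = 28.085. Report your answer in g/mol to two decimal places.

495.02 g/mol

M = 3·54.938 + 2·26.982 + 3·28.085 + 12·15.999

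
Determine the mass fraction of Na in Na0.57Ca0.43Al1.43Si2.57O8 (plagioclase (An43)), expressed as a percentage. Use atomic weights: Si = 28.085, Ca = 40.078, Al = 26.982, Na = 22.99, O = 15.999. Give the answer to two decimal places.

4.87 mass %

Molar mass of Na0.57Ca0.43Al1.43Si2.57O8: 0.57×22.99 + 0.43×40.078 + 1.43×26.982 + 2.57×28.085 + 8×15.999 = 269.093 g/mol.
Mass of Na per formula unit: 0.57 × 22.99 = 13.104 g.
Weight fraction Na = 13.104 / 269.093 = 0.0487.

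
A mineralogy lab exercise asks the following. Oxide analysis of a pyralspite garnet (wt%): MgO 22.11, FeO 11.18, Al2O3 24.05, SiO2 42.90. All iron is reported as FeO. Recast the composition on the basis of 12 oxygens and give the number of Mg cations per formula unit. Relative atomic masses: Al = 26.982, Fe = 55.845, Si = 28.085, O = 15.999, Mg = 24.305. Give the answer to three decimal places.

2.318 Mg apfu

22.11 wt% MgO ÷ 40.304 g/mol = 0.54858 mol, giving 0.54858 Mg and 0.54858 O.
11.18 wt% FeO ÷ 71.844 g/mol = 0.15561 mol, giving 0.15561 Fe and 0.15561 O.
24.05 wt% Al2O3 ÷ 101.961 g/mol = 0.23587 mol, giving 0.47174 Al and 0.70761 O.
42.90 wt% SiO2 ÷ 60.083 g/mol = 0.71401 mol, giving 0.71401 Si and 1.42802 O.
Oxygen sums to 2.83982; scaling by 12/2.83982 = 4.22562 puts the formula on 12 O.
Mg: 0.54858 × 4.22562 = 2.318 atoms per formula unit.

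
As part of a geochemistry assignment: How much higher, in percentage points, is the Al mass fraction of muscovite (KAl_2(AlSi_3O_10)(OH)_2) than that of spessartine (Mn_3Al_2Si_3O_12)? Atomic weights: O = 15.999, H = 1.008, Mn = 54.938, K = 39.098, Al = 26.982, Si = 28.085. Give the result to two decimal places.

9.42 percentage points

M(KAl_2(AlSi_3O_10)(OH)_2) = 398.303 g/mol, so wt% Al = 80.946/398.303 × 100 = 20.32%.
M(Mn_3Al_2Si_3O_12) = 495.021 g/mol, so wt% Al = 53.964/495.021 × 100 = 10.90%.
20.32 − 10.90 = 9.42 pp.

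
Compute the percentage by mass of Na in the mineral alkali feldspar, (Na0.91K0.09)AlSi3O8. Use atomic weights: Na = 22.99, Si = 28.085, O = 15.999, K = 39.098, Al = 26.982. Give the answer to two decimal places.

7.93 weight percent

M((Na0.91K0.09)AlSi3O8) = 263.669 g/mol.
Na contributes 0.91 × 22.99 = 20.921 g per mole.
20.921/263.669 = 0.0793 → 7.93%.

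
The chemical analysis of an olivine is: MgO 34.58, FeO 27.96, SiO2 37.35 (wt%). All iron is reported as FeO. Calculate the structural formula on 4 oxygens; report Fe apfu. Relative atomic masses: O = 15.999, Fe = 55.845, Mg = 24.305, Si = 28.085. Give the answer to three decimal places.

0.625 Fe apfu

MgO: 34.58/40.304 = 0.85798 mol → 0.85798 mol Mg, 0.85798 mol O.
FeO: 27.96/71.844 = 0.38918 mol → 0.38918 mol Fe, 0.38918 mol O.
SiO2: 37.35/60.083 = 0.62164 mol → 0.62164 mol Si, 1.24328 mol O.
Total oxygen = 2.49044 mol. Normalization factor = 4/2.49044 = 1.60614.
Fe per 4 O = 0.38918 × 1.60614 = 0.625.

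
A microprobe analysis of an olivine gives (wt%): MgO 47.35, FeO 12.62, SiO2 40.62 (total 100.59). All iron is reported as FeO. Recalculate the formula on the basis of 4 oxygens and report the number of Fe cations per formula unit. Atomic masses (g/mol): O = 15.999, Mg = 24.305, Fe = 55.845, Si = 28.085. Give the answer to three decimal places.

0.260 Fe apfu

47.35 wt% MgO ÷ 40.304 g/mol = 1.17482 mol, giving 1.17482 Mg and 1.17482 O.
12.62 wt% FeO ÷ 71.844 g/mol = 0.17566 mol, giving 0.17566 Fe and 0.17566 O.
40.62 wt% SiO2 ÷ 60.083 g/mol = 0.67606 mol, giving 0.67606 Si and 1.35212 O.
Oxygen sums to 2.70260; scaling by 4/2.70260 = 1.48006 puts the formula on 4 O.
Fe: 0.17566 × 1.48006 = 0.260 atoms per formula unit.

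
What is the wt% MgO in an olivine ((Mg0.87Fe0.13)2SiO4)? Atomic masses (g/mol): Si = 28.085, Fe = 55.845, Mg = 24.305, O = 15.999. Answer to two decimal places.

47.10 wt%

Molar mass of (Mg0.87Fe0.13)2SiO4 = 1.74*24.305 + 0.26*55.845 + 1*28.085 + 4*15.999 = 148.891 g/mol.
Each formula unit contains 1.74 Mg, equivalent to 1.74/1 = 1.7400 mol MgO.
M(MgO) = 1×24.305 + 1×15.999 = 40.304 g/mol.
Mass of MgO per formula unit = 1.7400 × 40.304 = 70.129 g.
MgO wt% = 70.129 / 148.891 × 100 = 47.10%.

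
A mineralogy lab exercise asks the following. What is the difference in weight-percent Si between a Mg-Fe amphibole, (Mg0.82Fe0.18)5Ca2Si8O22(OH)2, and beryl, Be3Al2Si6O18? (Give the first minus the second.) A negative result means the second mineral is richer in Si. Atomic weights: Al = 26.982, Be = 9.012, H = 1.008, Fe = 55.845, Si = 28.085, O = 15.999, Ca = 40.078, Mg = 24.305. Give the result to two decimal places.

-4.63 percentage points

M((Mg0.82Fe0.18)5Ca2Si8O22(OH)2) = 840.739 g/mol, so wt% Si = 224.680/840.739 × 100 = 26.72%.
M(Be3Al2Si6O18) = 537.492 g/mol, so wt% Si = 168.510/537.492 × 100 = 31.35%.
26.72 − 31.35 = -4.63 pp.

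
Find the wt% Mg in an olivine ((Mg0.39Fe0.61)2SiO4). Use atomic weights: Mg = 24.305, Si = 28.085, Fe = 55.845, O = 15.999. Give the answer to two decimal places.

M((Mg0.39Fe0.61)2SiO4) = 179.170 g/mol.
Mg contributes 0.78 × 24.305 = 18.958 g per mole.
18.958/179.170 = 0.1058 → 10.58%.

10.58 mass %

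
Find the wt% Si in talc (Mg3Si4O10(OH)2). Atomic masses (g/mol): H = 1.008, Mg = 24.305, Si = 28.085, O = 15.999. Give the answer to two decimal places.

M(Mg3Si4O10(OH)2) = 379.259 g/mol.
Si contributes 4 × 28.085 = 112.340 g per mole.
112.340/379.259 = 0.2962 → 29.62%.

29.62 mass %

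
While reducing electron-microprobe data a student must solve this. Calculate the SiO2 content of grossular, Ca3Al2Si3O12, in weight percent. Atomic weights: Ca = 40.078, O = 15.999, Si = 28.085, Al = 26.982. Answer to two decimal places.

Molar mass of Ca3Al2Si3O12 = 3×40.078 + 2×26.982 + 3×28.085 + 12×15.999 = 450.441 g/mol.
Each formula unit contains 3 Si, equivalent to 3/1 = 3.0000 mol SiO2.
M(SiO2) = 1×28.085 + 2×15.999 = 60.083 g/mol.
Mass of SiO2 per formula unit = 3.0000 × 60.083 = 180.249 g.
SiO2 wt% = 180.249 / 450.441 × 100 = 40.02%.

40.02 wt%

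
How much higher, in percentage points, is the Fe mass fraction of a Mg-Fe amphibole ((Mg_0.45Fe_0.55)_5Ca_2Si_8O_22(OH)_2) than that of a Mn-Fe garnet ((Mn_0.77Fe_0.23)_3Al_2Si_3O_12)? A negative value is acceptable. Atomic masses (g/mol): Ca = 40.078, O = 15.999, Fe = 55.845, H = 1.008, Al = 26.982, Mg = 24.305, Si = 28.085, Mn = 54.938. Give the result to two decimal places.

First mineral: 153.574 g Fe in 899.088 g formula = 17.08 wt% Fe.
Second mineral: 38.533 g Fe in 495.647 g formula = 7.77 wt% Fe.
17.08% − 7.77% gives a difference of 9.31 percentage points.

9.31 percentage points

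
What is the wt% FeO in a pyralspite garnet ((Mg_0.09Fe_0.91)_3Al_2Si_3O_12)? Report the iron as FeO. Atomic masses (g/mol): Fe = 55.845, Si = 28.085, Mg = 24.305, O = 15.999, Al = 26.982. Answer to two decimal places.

40.09 wt%

Molar mass of (Mg_0.09Fe_0.91)_3Al_2Si_3O_12 = 0.27·24.305 + 2.73·55.845 + 2·26.982 + 3·28.085 + 12·15.999 = 489.226 g/mol.
Each formula unit contains 2.73 Fe, equivalent to 2.73/1 = 2.7300 mol FeO.
M(FeO) = 1×55.845 + 1×15.999 = 71.844 g/mol.
Mass of FeO per formula unit = 2.7300 × 71.844 = 196.134 g.
FeO wt% = 196.134 / 489.226 × 100 = 40.09%.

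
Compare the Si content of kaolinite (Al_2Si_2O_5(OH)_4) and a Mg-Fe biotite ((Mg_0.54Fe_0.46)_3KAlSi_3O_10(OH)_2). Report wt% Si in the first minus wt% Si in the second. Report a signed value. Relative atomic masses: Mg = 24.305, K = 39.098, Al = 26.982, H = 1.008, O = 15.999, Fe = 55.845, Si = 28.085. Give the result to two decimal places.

M(Al_2Si_2O_5(OH)_4) = 258.157 g/mol, so wt% Si = 56.170/258.157 × 100 = 21.76%.
M((Mg_0.54Fe_0.46)_3KAlSi_3O_10(OH)_2) = 460.779 g/mol, so wt% Si = 84.255/460.779 × 100 = 18.29%.
21.76 − 18.29 = 3.47 pp.

3.47 percentage points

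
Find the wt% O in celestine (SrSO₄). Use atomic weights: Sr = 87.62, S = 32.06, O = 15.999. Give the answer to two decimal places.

34.84 mass %

Formula mass = 1·87.62 + 1·32.06 + 4·15.999 = 183.676 g/mol, of which 63.996 g is O.
So O makes up 63.996/183.676 = 0.3484 of the mass, i.e. 34.84%.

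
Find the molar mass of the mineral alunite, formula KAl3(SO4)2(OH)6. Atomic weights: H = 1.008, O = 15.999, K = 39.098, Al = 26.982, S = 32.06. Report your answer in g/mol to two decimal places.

K: 1 × 39.098 = 39.0980
Al: 3 × 26.982 = 80.9460
S: 2 × 32.06 = 64.1200
O: 14 × 15.999 = 223.9860
H: 6 × 1.008 = 6.0480
Summing the contributions gives the formula mass.

414.20 g/mol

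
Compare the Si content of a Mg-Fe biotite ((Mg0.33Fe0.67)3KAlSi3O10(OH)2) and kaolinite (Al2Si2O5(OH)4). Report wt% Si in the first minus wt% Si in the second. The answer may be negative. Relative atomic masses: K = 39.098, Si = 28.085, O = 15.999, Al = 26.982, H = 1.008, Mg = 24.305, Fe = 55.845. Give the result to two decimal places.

Si in (Mg0.33Fe0.67)3KAlSi3O10(OH)2: molar mass 480.649 g/mol; 3×28.085 = 84.255 g → 17.53 wt%.
Si in Al2Si2O5(OH)4: molar mass 258.157 g/mol; 2×28.085 = 56.170 g → 21.76 wt%.
Difference = 17.53 − 21.76 = -4.23 percentage points.

-4.23 percentage points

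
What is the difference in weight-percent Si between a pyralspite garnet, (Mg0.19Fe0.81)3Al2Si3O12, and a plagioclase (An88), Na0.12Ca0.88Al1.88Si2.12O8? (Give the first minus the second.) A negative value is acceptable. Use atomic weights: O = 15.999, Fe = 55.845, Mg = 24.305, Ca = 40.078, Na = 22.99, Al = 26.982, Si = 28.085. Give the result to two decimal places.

-3.99 percentage points

Si in (Mg0.19Fe0.81)3Al2Si3O12: molar mass 479.764 g/mol; 3×28.085 = 84.255 g → 17.56 wt%.
Si in Na0.12Ca0.88Al1.88Si2.12O8: molar mass 276.286 g/mol; 2.12×28.085 = 59.540 g → 21.55 wt%.
Difference = 17.56 − 21.55 = -3.99 percentage points.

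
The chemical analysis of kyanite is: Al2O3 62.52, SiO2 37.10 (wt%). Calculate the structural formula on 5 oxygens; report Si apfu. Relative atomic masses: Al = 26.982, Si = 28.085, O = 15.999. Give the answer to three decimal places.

1.004 Si apfu

Al2O3 (M=101.961): mol = 0.61318; Al = 1.22636, O = 1.83954.
SiO2 (M=60.083): mol = 0.61748; Si = 0.61748, O = 1.23496.
ΣO = 3.07450; factor = 5/ΣO = 1.62628.
Si apfu = 0.61748 × 1.62628 = 1.004.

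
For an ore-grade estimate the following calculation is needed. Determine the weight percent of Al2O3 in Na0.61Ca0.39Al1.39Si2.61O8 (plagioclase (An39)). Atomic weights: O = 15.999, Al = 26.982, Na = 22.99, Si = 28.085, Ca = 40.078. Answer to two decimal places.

Molar mass of Na0.61Ca0.39Al1.39Si2.61O8 = 0.61×22.99 + 0.39×40.078 + 1.39×26.982 + 2.61×28.085 + 8×15.999 = 268.453 g/mol.
Each formula unit contains 1.39 Al, equivalent to 1.39/2 = 0.6950 mol Al2O3.
M(Al2O3) = 2×26.982 + 3×15.999 = 101.961 g/mol.
Mass of Al2O3 per formula unit = 0.6950 × 101.961 = 70.863 g.
Al2O3 wt% = 70.863 / 268.453 × 100 = 26.40%.

26.40 wt%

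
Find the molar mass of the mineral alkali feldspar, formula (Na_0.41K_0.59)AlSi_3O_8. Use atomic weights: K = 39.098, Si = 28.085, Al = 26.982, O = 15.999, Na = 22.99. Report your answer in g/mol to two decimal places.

Na: 0.41 × 22.99 = 9.4259
K: 0.59 × 39.098 = 23.0678
Al: 1 × 26.982 = 26.9820
Si: 3 × 28.085 = 84.2550
O: 8 × 15.999 = 127.9920
Summing the contributions gives the formula mass.

271.72 g/mol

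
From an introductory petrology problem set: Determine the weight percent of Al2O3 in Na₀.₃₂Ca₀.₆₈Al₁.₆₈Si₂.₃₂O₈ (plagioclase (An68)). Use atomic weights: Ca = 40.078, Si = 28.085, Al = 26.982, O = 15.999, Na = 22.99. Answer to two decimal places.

31.36 wt%

Molar mass of Na₀.₃₂Ca₀.₆₈Al₁.₆₈Si₂.₃₂O₈ = 0.32·22.99 + 0.68·40.078 + 1.68·26.982 + 2.32·28.085 + 8·15.999 = 273.089 g/mol.
Each formula unit contains 1.68 Al, equivalent to 1.68/2 = 0.8400 mol Al2O3.
M(Al2O3) = 2×26.982 + 3×15.999 = 101.961 g/mol.
Mass of Al2O3 per formula unit = 0.8400 × 101.961 = 85.647 g.
Al2O3 wt% = 85.647 / 273.089 × 100 = 31.36%.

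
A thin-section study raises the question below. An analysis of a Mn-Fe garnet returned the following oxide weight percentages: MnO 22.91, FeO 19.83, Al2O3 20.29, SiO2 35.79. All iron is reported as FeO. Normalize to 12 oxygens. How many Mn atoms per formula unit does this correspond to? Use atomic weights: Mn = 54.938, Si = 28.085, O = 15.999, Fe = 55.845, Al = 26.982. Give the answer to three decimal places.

1.623 Mn apfu

MnO: 22.91/70.937 = 0.32296 mol → 0.32296 mol Mn, 0.32296 mol O.
FeO: 19.83/71.844 = 0.27601 mol → 0.27601 mol Fe, 0.27601 mol O.
Al2O3: 20.29/101.961 = 0.19900 mol → 0.39800 mol Al, 0.59700 mol O.
SiO2: 35.79/60.083 = 0.59568 mol → 0.59568 mol Si, 1.19136 mol O.
Total oxygen = 2.38733 mol. Normalization factor = 12/2.38733 = 5.02654.
Mn per 12 O = 0.32296 × 5.02654 = 1.623.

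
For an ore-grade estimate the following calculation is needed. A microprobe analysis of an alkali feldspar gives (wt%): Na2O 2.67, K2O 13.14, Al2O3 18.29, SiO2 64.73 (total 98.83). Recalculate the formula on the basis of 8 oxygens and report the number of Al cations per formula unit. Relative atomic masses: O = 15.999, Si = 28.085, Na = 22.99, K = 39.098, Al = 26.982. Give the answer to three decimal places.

0.998 Al apfu

2.67 wt% Na2O ÷ 61.979 g/mol = 0.04308 mol, giving 0.08616 Na and 0.04308 O.
13.14 wt% K2O ÷ 94.195 g/mol = 0.13950 mol, giving 0.27900 K and 0.13950 O.
18.29 wt% Al2O3 ÷ 101.961 g/mol = 0.17938 mol, giving 0.35876 Al and 0.53814 O.
64.73 wt% SiO2 ÷ 60.083 g/mol = 1.07734 mol, giving 1.07734 Si and 2.15468 O.
Oxygen sums to 2.87540; scaling by 8/2.87540 = 2.78222 puts the formula on 8 O.
Al: 0.35876 × 2.78222 = 0.998 atoms per formula unit.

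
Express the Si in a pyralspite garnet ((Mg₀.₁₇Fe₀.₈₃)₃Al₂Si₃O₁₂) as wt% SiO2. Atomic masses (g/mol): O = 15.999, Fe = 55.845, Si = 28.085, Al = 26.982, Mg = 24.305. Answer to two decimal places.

37.42 wt%

Molar mass of (Mg₀.₁₇Fe₀.₈₃)₃Al₂Si₃O₁₂ = 0.51·24.305 + 2.49·55.845 + 2·26.982 + 3·28.085 + 12·15.999 = 481.657 g/mol.
Each formula unit contains 3 Si, equivalent to 3/1 = 3.0000 mol SiO2.
M(SiO2) = 1×28.085 + 2×15.999 = 60.083 g/mol.
Mass of SiO2 per formula unit = 3.0000 × 60.083 = 180.249 g.
SiO2 wt% = 180.249 / 481.657 × 100 = 37.42%.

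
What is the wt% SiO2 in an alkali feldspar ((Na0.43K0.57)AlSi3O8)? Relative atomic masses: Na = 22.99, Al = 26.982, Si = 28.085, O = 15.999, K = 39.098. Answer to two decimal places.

Molar mass of (Na0.43K0.57)AlSi3O8 = 0.43*22.99 + 0.57*39.098 + 1*26.982 + 3*28.085 + 8*15.999 = 271.401 g/mol.
Each formula unit contains 3 Si, equivalent to 3/1 = 3.0000 mol SiO2.
M(SiO2) = 1×28.085 + 2×15.999 = 60.083 g/mol.
Mass of SiO2 per formula unit = 3.0000 × 60.083 = 180.249 g.
SiO2 wt% = 180.249 / 271.401 × 100 = 66.41%.

66.41 wt%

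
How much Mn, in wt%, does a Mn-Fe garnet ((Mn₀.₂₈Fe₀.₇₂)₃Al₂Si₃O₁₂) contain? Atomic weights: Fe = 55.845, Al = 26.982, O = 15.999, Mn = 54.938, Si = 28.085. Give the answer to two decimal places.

M((Mn₀.₂₈Fe₀.₇₂)₃Al₂Si₃O₁₂) = 496.980 g/mol.
Mn contributes 0.84 × 54.938 = 46.148 g per mole.
46.148/496.980 = 0.0929 → 9.29%.

9.29 wt%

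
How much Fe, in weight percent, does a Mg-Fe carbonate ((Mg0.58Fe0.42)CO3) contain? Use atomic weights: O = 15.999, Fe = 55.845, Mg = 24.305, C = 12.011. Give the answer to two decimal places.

Molar mass of (Mg0.58Fe0.42)CO3: 0.58×24.305 + 0.42×55.845 + 1×12.011 + 3×15.999 = 97.560 g/mol.
Mass of Fe per formula unit: 0.42 × 55.845 = 23.455 g.
Weight fraction Fe = 23.455 / 97.560 = 0.2404.

24.04 weight percent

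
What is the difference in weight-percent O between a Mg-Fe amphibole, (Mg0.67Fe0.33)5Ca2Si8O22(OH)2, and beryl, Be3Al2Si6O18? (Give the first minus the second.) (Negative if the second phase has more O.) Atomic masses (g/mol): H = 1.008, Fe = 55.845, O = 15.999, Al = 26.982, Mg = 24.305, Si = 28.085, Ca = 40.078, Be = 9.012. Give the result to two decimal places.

O in (Mg0.67Fe0.33)5Ca2Si8O22(OH)2: molar mass 864.394 g/mol; 24×15.999 = 383.976 g → 44.42 wt%.
O in Be3Al2Si6O18: molar mass 537.492 g/mol; 18×15.999 = 287.982 g → 53.58 wt%.
Difference = 44.42 − 53.58 = -9.16 percentage points.

-9.16 percentage points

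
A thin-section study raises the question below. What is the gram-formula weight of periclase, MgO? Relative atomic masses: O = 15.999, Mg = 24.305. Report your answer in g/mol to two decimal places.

40.30 g/mol

The formula mass is the sum 1×24.305 + 1×15.999.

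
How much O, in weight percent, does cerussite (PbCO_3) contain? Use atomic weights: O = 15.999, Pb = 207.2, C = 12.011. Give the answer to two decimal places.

M(PbCO_3) = 267.208 g/mol.
O contributes 3 × 15.999 = 47.997 g per mole.
47.997/267.208 = 0.1796 → 17.96%.

17.96 weight percent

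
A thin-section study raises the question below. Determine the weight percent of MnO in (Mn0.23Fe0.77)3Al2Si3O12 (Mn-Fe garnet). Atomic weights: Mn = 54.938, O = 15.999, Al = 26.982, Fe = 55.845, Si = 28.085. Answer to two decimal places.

M((Mn0.23Fe0.77)3Al2Si3O12) = 497.116 g/mol; M(MnO) = 70.937 g/mol.
Moles MnO per formula unit = 0.69 Mn ÷ 1 = 0.6900.
MnO fraction = (0.6900 × 70.937) / 497.116 = 48.947/497.116 = 0.0985.

9.85 wt%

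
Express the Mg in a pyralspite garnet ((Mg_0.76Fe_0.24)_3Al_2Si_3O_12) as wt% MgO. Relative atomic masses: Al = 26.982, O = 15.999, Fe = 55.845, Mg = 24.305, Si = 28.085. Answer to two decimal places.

Molar mass of (Mg_0.76Fe_0.24)_3Al_2Si_3O_12 = 2.28×24.305 + 0.72×55.845 + 2×26.982 + 3×28.085 + 12×15.999 = 425.831 g/mol.
Each formula unit contains 2.28 Mg, equivalent to 2.28/1 = 2.2800 mol MgO.
M(MgO) = 1×24.305 + 1×15.999 = 40.304 g/mol.
Mass of MgO per formula unit = 2.2800 × 40.304 = 91.893 g.
MgO wt% = 91.893 / 425.831 × 100 = 21.58%.

21.58 wt%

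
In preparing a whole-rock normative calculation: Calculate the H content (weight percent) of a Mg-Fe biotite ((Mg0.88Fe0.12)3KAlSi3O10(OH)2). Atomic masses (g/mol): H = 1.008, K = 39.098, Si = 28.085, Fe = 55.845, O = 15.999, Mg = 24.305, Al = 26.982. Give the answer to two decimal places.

Formula mass = 2.64·24.305 + 0.36·55.845 + 1·39.098 + 1·26.982 + 3·28.085 + 12·15.999 + 2·1.008 = 428.608 g/mol, of which 2.016 g is H.
So H makes up 2.016/428.608 = 0.0047 of the mass, i.e. 0.47%.

0.47 weight percent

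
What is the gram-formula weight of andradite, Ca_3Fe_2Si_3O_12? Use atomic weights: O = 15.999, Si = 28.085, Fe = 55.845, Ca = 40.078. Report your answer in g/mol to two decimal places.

508.17 g/mol

M = 3×40.078 + 2×55.845 + 3×28.085 + 12×15.999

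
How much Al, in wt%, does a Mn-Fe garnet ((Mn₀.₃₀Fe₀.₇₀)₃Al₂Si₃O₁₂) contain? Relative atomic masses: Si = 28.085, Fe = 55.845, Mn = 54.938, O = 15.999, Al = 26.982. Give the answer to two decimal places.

Molar mass of (Mn₀.₃₀Fe₀.₇₀)₃Al₂Si₃O₁₂: 0.90×54.938 + 2.10×55.845 + 2×26.982 + 3×28.085 + 12×15.999 = 496.926 g/mol.
Mass of Al per formula unit: 2 × 26.982 = 53.964 g.
Weight fraction Al = 53.964 / 496.926 = 0.1086.

10.86 wt%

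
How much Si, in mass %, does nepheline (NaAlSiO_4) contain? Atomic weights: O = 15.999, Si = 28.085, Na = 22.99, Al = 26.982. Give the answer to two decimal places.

19.77 mass %

M(NaAlSiO_4) = 142.053 g/mol.
Si contributes 1 × 28.085 = 28.085 g per mole.
28.085/142.053 = 0.1977 → 19.77%.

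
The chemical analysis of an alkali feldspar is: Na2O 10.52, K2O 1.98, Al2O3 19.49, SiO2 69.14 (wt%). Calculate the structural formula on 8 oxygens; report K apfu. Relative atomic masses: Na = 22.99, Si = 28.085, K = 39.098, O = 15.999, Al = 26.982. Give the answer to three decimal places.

Na2O: 10.52/61.979 = 0.16973 mol → 0.33946 mol Na, 0.16973 mol O.
K2O: 1.98/94.195 = 0.02102 mol → 0.04204 mol K, 0.02102 mol O.
Al2O3: 19.49/101.961 = 0.19115 mol → 0.38230 mol Al, 0.57345 mol O.
SiO2: 69.14/60.083 = 1.15074 mol → 1.15074 mol Si, 2.30148 mol O.
Total oxygen = 3.06568 mol. Normalization factor = 8/3.06568 = 2.60954.
K per 8 O = 0.04204 × 2.60954 = 0.110.

0.110 K apfu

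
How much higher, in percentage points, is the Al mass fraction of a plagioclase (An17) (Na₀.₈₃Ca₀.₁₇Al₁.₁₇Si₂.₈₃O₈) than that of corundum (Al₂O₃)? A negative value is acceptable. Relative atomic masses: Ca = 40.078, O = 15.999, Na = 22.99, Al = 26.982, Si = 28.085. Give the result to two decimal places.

-41.01 percentage points

M(Na₀.₈₃Ca₀.₁₇Al₁.₁₇Si₂.₈₃O₈) = 264.936 g/mol, so wt% Al = 31.569/264.936 × 100 = 11.92%.
M(Al₂O₃) = 101.961 g/mol, so wt% Al = 53.964/101.961 × 100 = 52.93%.
11.92 − 52.93 = -41.01 pp.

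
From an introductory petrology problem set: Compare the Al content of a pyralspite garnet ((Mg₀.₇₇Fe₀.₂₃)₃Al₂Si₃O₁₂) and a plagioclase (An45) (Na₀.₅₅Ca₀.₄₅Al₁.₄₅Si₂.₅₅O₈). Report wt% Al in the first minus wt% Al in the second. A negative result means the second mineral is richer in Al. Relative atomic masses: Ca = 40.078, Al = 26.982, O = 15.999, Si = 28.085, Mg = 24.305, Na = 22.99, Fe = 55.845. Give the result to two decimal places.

-1.82 percentage points

M((Mg₀.₇₇Fe₀.₂₃)₃Al₂Si₃O₁₂) = 424.885 g/mol, so wt% Al = 53.964/424.885 × 100 = 12.70%.
M(Na₀.₅₅Ca₀.₄₅Al₁.₄₅Si₂.₅₅O₈) = 269.412 g/mol, so wt% Al = 39.124/269.412 × 100 = 14.52%.
12.70 − 14.52 = -1.82 pp.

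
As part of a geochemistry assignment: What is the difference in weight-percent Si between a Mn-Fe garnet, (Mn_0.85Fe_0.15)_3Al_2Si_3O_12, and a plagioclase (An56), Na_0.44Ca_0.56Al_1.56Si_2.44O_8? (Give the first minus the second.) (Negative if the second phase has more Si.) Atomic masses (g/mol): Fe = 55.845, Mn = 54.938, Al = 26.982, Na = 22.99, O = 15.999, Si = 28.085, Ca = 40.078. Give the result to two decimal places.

M((Mn_0.85Fe_0.15)_3Al_2Si_3O_12) = 495.429 g/mol, so wt% Si = 84.255/495.429 × 100 = 17.01%.
M(Na_0.44Ca_0.56Al_1.56Si_2.44O_8) = 271.171 g/mol, so wt% Si = 68.527/271.171 × 100 = 25.27%.
17.01 − 25.27 = -8.26 pp.

-8.26 percentage points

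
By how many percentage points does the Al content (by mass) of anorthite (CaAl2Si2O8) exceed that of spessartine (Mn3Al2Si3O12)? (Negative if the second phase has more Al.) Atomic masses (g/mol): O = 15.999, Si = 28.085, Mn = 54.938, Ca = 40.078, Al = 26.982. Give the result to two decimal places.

8.50 percentage points

First mineral: 53.964 g Al in 278.204 g formula = 19.40 wt% Al.
Second mineral: 53.964 g Al in 495.021 g formula = 10.90 wt% Al.
19.40% − 10.90% gives a difference of 8.50 percentage points.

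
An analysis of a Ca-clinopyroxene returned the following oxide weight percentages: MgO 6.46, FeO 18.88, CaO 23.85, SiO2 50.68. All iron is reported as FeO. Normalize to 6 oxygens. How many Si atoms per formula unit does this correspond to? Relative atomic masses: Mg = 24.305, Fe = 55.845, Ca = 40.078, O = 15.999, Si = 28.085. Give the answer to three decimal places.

1.996 Si apfu

6.46 wt% MgO ÷ 40.304 g/mol = 0.16028 mol, giving 0.16028 Mg and 0.16028 O.
18.88 wt% FeO ÷ 71.844 g/mol = 0.26279 mol, giving 0.26279 Fe and 0.26279 O.
23.85 wt% CaO ÷ 56.077 g/mol = 0.42531 mol, giving 0.42531 Ca and 0.42531 O.
50.68 wt% SiO2 ÷ 60.083 g/mol = 0.84350 mol, giving 0.84350 Si and 1.68700 O.
Oxygen sums to 2.53538; scaling by 6/2.53538 = 2.36651 puts the formula on 6 O.
Si: 0.84350 × 2.36651 = 1.996 atoms per formula unit.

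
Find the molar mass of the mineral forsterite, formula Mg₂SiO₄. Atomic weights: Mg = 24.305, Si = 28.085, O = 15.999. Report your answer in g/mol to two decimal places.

The formula mass is the sum 2×24.305 + 1×28.085 + 4×15.999.

140.69 g/mol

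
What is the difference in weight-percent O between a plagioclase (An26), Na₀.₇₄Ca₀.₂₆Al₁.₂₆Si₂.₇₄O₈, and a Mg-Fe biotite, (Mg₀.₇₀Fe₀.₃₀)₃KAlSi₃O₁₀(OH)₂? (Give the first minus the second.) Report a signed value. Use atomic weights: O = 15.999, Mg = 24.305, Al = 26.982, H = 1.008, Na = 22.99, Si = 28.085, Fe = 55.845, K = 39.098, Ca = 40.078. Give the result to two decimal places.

4.97 percentage points

First mineral: 127.992 g O in 266.375 g formula = 48.05 wt% O.
Second mineral: 191.988 g O in 445.640 g formula = 43.08 wt% O.
48.05% − 43.08% gives a difference of 4.97 percentage points.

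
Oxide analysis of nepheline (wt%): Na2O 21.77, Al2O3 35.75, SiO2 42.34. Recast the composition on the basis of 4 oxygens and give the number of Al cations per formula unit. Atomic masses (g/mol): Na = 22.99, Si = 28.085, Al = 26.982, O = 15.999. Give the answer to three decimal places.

21.77 wt% Na2O ÷ 61.979 g/mol = 0.35125 mol, giving 0.70250 Na and 0.35125 O.
35.75 wt% Al2O3 ÷ 101.961 g/mol = 0.35062 mol, giving 0.70124 Al and 1.05186 O.
42.34 wt% SiO2 ÷ 60.083 g/mol = 0.70469 mol, giving 0.70469 Si and 1.40938 O.
Oxygen sums to 2.81249; scaling by 4/2.81249 = 1.42223 puts the formula on 4 O.
Al: 0.70124 × 1.42223 = 0.997 atoms per formula unit.

0.997 Al apfu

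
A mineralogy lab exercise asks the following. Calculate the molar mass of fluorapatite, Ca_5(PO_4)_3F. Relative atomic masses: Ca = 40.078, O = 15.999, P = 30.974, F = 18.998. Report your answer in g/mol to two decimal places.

Ca: 5 × 40.078 = 200.3900
P: 3 × 30.974 = 92.9220
O: 12 × 15.999 = 191.9880
F: 1 × 18.998 = 18.9980
Summing the contributions gives the formula mass.

504.30 g/mol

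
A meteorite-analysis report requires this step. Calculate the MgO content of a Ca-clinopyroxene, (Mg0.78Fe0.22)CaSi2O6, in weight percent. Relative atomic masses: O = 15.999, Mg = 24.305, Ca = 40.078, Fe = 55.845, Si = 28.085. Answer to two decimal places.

Formula mass = 223.486 g/mol.
0.78 Mg → 0.7800 mol MgO per formula unit; M(MgO) = 40.304, so MgO mass = 31.437 g.
31.437/223.486 × 100 = 14.07 wt%.

14.07 wt%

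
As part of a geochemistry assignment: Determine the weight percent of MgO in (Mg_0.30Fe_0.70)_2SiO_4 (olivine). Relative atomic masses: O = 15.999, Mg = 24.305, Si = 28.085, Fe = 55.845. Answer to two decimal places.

13.08 wt%

Formula mass = 184.847 g/mol.
0.60 Mg → 0.6000 mol MgO per formula unit; M(MgO) = 40.304, so MgO mass = 24.182 g.
24.182/184.847 × 100 = 13.08 wt%.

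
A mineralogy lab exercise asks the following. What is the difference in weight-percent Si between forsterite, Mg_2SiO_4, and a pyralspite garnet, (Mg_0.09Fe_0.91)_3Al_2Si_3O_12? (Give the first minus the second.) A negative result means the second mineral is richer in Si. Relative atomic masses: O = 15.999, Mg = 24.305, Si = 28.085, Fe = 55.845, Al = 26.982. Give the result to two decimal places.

2.74 percentage points

Si in Mg_2SiO_4: molar mass 140.691 g/mol; 1×28.085 = 28.085 g → 19.96 wt%.
Si in (Mg_0.09Fe_0.91)_3Al_2Si_3O_12: molar mass 489.226 g/mol; 3×28.085 = 84.255 g → 17.22 wt%.
Difference = 19.96 − 17.22 = 2.74 percentage points.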